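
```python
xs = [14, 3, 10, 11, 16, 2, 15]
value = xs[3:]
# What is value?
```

xs has length 7. The slice xs[3:] selects indices [3, 4, 5, 6] (3->11, 4->16, 5->2, 6->15), giving [11, 16, 2, 15].

[11, 16, 2, 15]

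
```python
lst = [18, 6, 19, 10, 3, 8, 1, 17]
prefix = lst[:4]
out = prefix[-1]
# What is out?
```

lst has length 8. The slice lst[:4] selects indices [0, 1, 2, 3] (0->18, 1->6, 2->19, 3->10), giving [18, 6, 19, 10]. So prefix = [18, 6, 19, 10]. Then prefix[-1] = 10.

10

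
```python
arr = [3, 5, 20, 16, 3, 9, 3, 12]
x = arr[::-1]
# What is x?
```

arr has length 8. The slice arr[::-1] selects indices [7, 6, 5, 4, 3, 2, 1, 0] (7->12, 6->3, 5->9, 4->3, 3->16, 2->20, 1->5, 0->3), giving [12, 3, 9, 3, 16, 20, 5, 3].

[12, 3, 9, 3, 16, 20, 5, 3]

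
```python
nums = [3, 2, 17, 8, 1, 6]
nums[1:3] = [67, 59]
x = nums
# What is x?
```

nums starts as [3, 2, 17, 8, 1, 6] (length 6). The slice nums[1:3] covers indices [1, 2] with values [2, 17]. Replacing that slice with [67, 59] (same length) produces [3, 67, 59, 8, 1, 6].

[3, 67, 59, 8, 1, 6]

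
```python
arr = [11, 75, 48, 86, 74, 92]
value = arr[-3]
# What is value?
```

arr has length 6. Negative index -3 maps to positive index 6 + (-3) = 3. arr[3] = 86.

86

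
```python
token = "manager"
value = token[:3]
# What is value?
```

token has length 7. The slice token[:3] selects indices [0, 1, 2] (0->'m', 1->'a', 2->'n'), giving 'man'.

'man'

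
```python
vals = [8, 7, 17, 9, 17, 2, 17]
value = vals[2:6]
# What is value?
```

vals has length 7. The slice vals[2:6] selects indices [2, 3, 4, 5] (2->17, 3->9, 4->17, 5->2), giving [17, 9, 17, 2].

[17, 9, 17, 2]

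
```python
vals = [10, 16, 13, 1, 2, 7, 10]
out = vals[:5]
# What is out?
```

vals has length 7. The slice vals[:5] selects indices [0, 1, 2, 3, 4] (0->10, 1->16, 2->13, 3->1, 4->2), giving [10, 16, 13, 1, 2].

[10, 16, 13, 1, 2]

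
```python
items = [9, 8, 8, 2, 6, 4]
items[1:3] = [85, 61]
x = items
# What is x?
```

items starts as [9, 8, 8, 2, 6, 4] (length 6). The slice items[1:3] covers indices [1, 2] with values [8, 8]. Replacing that slice with [85, 61] (same length) produces [9, 85, 61, 2, 6, 4].

[9, 85, 61, 2, 6, 4]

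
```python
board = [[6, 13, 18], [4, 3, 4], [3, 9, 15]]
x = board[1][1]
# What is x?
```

board[1] = [4, 3, 4]. Taking column 1 of that row yields 3.

3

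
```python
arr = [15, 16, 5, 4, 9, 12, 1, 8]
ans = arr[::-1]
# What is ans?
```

arr has length 8. The slice arr[::-1] selects indices [7, 6, 5, 4, 3, 2, 1, 0] (7->8, 6->1, 5->12, 4->9, 3->4, 2->5, 1->16, 0->15), giving [8, 1, 12, 9, 4, 5, 16, 15].

[8, 1, 12, 9, 4, 5, 16, 15]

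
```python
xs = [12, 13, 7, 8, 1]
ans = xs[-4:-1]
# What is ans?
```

xs has length 5. The slice xs[-4:-1] selects indices [1, 2, 3] (1->13, 2->7, 3->8), giving [13, 7, 8].

[13, 7, 8]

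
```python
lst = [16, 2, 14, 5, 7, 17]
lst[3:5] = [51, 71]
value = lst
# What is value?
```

lst starts as [16, 2, 14, 5, 7, 17] (length 6). The slice lst[3:5] covers indices [3, 4] with values [5, 7]. Replacing that slice with [51, 71] (same length) produces [16, 2, 14, 51, 71, 17].

[16, 2, 14, 51, 71, 17]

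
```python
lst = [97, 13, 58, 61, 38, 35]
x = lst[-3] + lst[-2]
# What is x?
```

lst has length 6. Negative index -3 maps to positive index 6 + (-3) = 3. lst[3] = 61.
lst has length 6. Negative index -2 maps to positive index 6 + (-2) = 4. lst[4] = 38.
Sum: 61 + 38 = 99.

99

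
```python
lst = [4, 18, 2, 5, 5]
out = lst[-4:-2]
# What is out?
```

lst has length 5. The slice lst[-4:-2] selects indices [1, 2] (1->18, 2->2), giving [18, 2].

[18, 2]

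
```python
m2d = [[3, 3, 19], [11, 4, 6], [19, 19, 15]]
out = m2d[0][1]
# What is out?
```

m2d[0] = [3, 3, 19]. Taking column 1 of that row yields 3.

3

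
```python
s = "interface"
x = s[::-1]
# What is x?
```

s has length 9. The slice s[::-1] selects indices [8, 7, 6, 5, 4, 3, 2, 1, 0] (8->'e', 7->'c', 6->'a', 5->'f', 4->'r', 3->'e', 2->'t', 1->'n', 0->'i'), giving 'ecafretni'.

'ecafretni'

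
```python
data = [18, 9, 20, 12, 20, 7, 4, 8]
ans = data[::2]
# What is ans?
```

data has length 8. The slice data[::2] selects indices [0, 2, 4, 6] (0->18, 2->20, 4->20, 6->4), giving [18, 20, 20, 4].

[18, 20, 20, 4]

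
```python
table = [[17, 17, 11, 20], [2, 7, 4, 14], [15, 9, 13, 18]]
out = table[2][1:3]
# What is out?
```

table[2] = [15, 9, 13, 18]. table[2] has length 4. The slice table[2][1:3] selects indices [1, 2] (1->9, 2->13), giving [9, 13].

[9, 13]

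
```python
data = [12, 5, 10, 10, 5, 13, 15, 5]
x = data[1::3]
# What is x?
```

data has length 8. The slice data[1::3] selects indices [1, 4, 7] (1->5, 4->5, 7->5), giving [5, 5, 5].

[5, 5, 5]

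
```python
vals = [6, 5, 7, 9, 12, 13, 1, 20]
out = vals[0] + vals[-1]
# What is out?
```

vals has length 8. vals[0] = 6.
vals has length 8. Negative index -1 maps to positive index 8 + (-1) = 7. vals[7] = 20.
Sum: 6 + 20 = 26.

26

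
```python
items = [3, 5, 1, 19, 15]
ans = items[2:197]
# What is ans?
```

items has length 5. The slice items[2:197] selects indices [2, 3, 4] (2->1, 3->19, 4->15), giving [1, 19, 15].

[1, 19, 15]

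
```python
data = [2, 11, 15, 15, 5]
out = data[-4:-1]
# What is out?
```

data has length 5. The slice data[-4:-1] selects indices [1, 2, 3] (1->11, 2->15, 3->15), giving [11, 15, 15].

[11, 15, 15]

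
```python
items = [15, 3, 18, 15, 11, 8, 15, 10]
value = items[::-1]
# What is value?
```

items has length 8. The slice items[::-1] selects indices [7, 6, 5, 4, 3, 2, 1, 0] (7->10, 6->15, 5->8, 4->11, 3->15, 2->18, 1->3, 0->15), giving [10, 15, 8, 11, 15, 18, 3, 15].

[10, 15, 8, 11, 15, 18, 3, 15]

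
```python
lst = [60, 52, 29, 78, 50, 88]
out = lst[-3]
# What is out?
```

lst has length 6. Negative index -3 maps to positive index 6 + (-3) = 3. lst[3] = 78.

78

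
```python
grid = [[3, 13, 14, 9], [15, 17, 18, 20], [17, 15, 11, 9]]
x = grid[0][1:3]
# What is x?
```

grid[0] = [3, 13, 14, 9]. grid[0] has length 4. The slice grid[0][1:3] selects indices [1, 2] (1->13, 2->14), giving [13, 14].

[13, 14]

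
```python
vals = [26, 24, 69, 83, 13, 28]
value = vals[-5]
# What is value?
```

vals has length 6. Negative index -5 maps to positive index 6 + (-5) = 1. vals[1] = 24.

24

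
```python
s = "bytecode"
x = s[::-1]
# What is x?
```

s has length 8. The slice s[::-1] selects indices [7, 6, 5, 4, 3, 2, 1, 0] (7->'e', 6->'d', 5->'o', 4->'c', 3->'e', 2->'t', 1->'y', 0->'b'), giving 'edocetyb'.

'edocetyb'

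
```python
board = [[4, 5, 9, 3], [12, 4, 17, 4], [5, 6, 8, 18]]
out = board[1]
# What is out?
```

board has 3 rows. Row 1 is [12, 4, 17, 4].

[12, 4, 17, 4]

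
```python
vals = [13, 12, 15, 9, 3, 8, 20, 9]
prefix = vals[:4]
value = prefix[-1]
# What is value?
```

vals has length 8. The slice vals[:4] selects indices [0, 1, 2, 3] (0->13, 1->12, 2->15, 3->9), giving [13, 12, 15, 9]. So prefix = [13, 12, 15, 9]. Then prefix[-1] = 9.

9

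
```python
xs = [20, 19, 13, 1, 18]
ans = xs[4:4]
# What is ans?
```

xs has length 5. The slice xs[4:4] resolves to an empty index range, so the result is [].

[]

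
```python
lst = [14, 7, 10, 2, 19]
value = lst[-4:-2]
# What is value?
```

lst has length 5. The slice lst[-4:-2] selects indices [1, 2] (1->7, 2->10), giving [7, 10].

[7, 10]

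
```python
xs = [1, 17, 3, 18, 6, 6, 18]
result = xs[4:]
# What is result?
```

xs has length 7. The slice xs[4:] selects indices [4, 5, 6] (4->6, 5->6, 6->18), giving [6, 6, 18].

[6, 6, 18]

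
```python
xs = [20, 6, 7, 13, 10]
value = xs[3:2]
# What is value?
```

xs has length 5. The slice xs[3:2] resolves to an empty index range, so the result is [].

[]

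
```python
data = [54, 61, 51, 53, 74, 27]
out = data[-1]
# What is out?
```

data has length 6. Negative index -1 maps to positive index 6 + (-1) = 5. data[5] = 27.

27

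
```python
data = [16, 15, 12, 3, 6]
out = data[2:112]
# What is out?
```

data has length 5. The slice data[2:112] selects indices [2, 3, 4] (2->12, 3->3, 4->6), giving [12, 3, 6].

[12, 3, 6]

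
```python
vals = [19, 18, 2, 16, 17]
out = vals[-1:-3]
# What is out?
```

vals has length 5. The slice vals[-1:-3] resolves to an empty index range, so the result is [].

[]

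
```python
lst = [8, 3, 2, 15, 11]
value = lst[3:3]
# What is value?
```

lst has length 5. The slice lst[3:3] resolves to an empty index range, so the result is [].

[]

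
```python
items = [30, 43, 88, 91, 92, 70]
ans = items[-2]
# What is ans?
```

items has length 6. Negative index -2 maps to positive index 6 + (-2) = 4. items[4] = 92.

92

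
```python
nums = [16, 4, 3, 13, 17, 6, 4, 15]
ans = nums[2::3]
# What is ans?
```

nums has length 8. The slice nums[2::3] selects indices [2, 5] (2->3, 5->6), giving [3, 6].

[3, 6]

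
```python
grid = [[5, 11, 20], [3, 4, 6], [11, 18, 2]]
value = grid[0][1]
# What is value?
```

grid[0] = [5, 11, 20]. Taking column 1 of that row yields 11.

11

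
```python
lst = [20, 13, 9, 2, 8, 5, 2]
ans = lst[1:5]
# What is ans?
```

lst has length 7. The slice lst[1:5] selects indices [1, 2, 3, 4] (1->13, 2->9, 3->2, 4->8), giving [13, 9, 2, 8].

[13, 9, 2, 8]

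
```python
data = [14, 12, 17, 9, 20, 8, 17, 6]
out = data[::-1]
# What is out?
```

data has length 8. The slice data[::-1] selects indices [7, 6, 5, 4, 3, 2, 1, 0] (7->6, 6->17, 5->8, 4->20, 3->9, 2->17, 1->12, 0->14), giving [6, 17, 8, 20, 9, 17, 12, 14].

[6, 17, 8, 20, 9, 17, 12, 14]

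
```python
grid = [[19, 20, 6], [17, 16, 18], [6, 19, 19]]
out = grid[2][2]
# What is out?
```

grid[2] = [6, 19, 19]. Taking column 2 of that row yields 19.

19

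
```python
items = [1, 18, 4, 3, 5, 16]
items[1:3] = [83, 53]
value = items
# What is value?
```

items starts as [1, 18, 4, 3, 5, 16] (length 6). The slice items[1:3] covers indices [1, 2] with values [18, 4]. Replacing that slice with [83, 53] (same length) produces [1, 83, 53, 3, 5, 16].

[1, 83, 53, 3, 5, 16]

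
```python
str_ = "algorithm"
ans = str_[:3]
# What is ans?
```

str_ has length 9. The slice str_[:3] selects indices [0, 1, 2] (0->'a', 1->'l', 2->'g'), giving 'alg'.

'alg'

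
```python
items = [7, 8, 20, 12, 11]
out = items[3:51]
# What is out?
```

items has length 5. The slice items[3:51] selects indices [3, 4] (3->12, 4->11), giving [12, 11].

[12, 11]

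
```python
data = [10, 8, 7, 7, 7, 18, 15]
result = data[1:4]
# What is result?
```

data has length 7. The slice data[1:4] selects indices [1, 2, 3] (1->8, 2->7, 3->7), giving [8, 7, 7].

[8, 7, 7]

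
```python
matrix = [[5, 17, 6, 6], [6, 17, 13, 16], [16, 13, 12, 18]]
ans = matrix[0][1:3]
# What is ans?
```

matrix[0] = [5, 17, 6, 6]. matrix[0] has length 4. The slice matrix[0][1:3] selects indices [1, 2] (1->17, 2->6), giving [17, 6].

[17, 6]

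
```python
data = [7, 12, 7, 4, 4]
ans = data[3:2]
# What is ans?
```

data has length 5. The slice data[3:2] resolves to an empty index range, so the result is [].

[]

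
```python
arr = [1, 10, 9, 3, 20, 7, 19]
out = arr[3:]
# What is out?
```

arr has length 7. The slice arr[3:] selects indices [3, 4, 5, 6] (3->3, 4->20, 5->7, 6->19), giving [3, 20, 7, 19].

[3, 20, 7, 19]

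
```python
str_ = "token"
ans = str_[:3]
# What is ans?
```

str_ has length 5. The slice str_[:3] selects indices [0, 1, 2] (0->'t', 1->'o', 2->'k'), giving 'tok'.

'tok'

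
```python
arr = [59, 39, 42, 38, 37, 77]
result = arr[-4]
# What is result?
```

arr has length 6. Negative index -4 maps to positive index 6 + (-4) = 2. arr[2] = 42.

42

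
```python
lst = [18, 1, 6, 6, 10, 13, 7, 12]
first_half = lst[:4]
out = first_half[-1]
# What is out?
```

lst has length 8. The slice lst[:4] selects indices [0, 1, 2, 3] (0->18, 1->1, 2->6, 3->6), giving [18, 1, 6, 6]. So first_half = [18, 1, 6, 6]. Then first_half[-1] = 6.

6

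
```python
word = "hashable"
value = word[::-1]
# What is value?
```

word has length 8. The slice word[::-1] selects indices [7, 6, 5, 4, 3, 2, 1, 0] (7->'e', 6->'l', 5->'b', 4->'a', 3->'h', 2->'s', 1->'a', 0->'h'), giving 'elbahsah'.

'elbahsah'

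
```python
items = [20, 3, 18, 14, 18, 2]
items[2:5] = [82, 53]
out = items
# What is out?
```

items starts as [20, 3, 18, 14, 18, 2] (length 6). The slice items[2:5] covers indices [2, 3, 4] with values [18, 14, 18]. Replacing that slice with [82, 53] (different length) produces [20, 3, 82, 53, 2].

[20, 3, 82, 53, 2]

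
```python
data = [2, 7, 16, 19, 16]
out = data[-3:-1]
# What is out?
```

data has length 5. The slice data[-3:-1] selects indices [2, 3] (2->16, 3->19), giving [16, 19].

[16, 19]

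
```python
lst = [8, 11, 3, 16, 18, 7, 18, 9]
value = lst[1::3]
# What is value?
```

lst has length 8. The slice lst[1::3] selects indices [1, 4, 7] (1->11, 4->18, 7->9), giving [11, 18, 9].

[11, 18, 9]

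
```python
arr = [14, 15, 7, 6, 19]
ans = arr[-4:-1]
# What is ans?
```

arr has length 5. The slice arr[-4:-1] selects indices [1, 2, 3] (1->15, 2->7, 3->6), giving [15, 7, 6].

[15, 7, 6]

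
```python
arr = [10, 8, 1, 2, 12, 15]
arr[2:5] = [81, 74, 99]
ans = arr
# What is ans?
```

arr starts as [10, 8, 1, 2, 12, 15] (length 6). The slice arr[2:5] covers indices [2, 3, 4] with values [1, 2, 12]. Replacing that slice with [81, 74, 99] (same length) produces [10, 8, 81, 74, 99, 15].

[10, 8, 81, 74, 99, 15]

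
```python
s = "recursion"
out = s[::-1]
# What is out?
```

s has length 9. The slice s[::-1] selects indices [8, 7, 6, 5, 4, 3, 2, 1, 0] (8->'n', 7->'o', 6->'i', 5->'s', 4->'r', 3->'u', 2->'c', 1->'e', 0->'r'), giving 'noisrucer'.

'noisrucer'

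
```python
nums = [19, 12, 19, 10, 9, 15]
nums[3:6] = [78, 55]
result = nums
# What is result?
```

nums starts as [19, 12, 19, 10, 9, 15] (length 6). The slice nums[3:6] covers indices [3, 4, 5] with values [10, 9, 15]. Replacing that slice with [78, 55] (different length) produces [19, 12, 19, 78, 55].

[19, 12, 19, 78, 55]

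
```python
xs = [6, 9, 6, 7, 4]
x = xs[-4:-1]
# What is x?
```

xs has length 5. The slice xs[-4:-1] selects indices [1, 2, 3] (1->9, 2->6, 3->7), giving [9, 6, 7].

[9, 6, 7]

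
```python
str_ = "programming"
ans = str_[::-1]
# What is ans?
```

str_ has length 11. The slice str_[::-1] selects indices [10, 9, 8, 7, 6, 5, 4, 3, 2, 1, 0] (10->'g', 9->'n', 8->'i', 7->'m', 6->'m', 5->'a', 4->'r', 3->'g', 2->'o', 1->'r', 0->'p'), giving 'gnimmargorp'.

'gnimmargorp'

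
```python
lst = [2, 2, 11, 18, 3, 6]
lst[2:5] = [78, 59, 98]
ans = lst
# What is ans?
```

lst starts as [2, 2, 11, 18, 3, 6] (length 6). The slice lst[2:5] covers indices [2, 3, 4] with values [11, 18, 3]. Replacing that slice with [78, 59, 98] (same length) produces [2, 2, 78, 59, 98, 6].

[2, 2, 78, 59, 98, 6]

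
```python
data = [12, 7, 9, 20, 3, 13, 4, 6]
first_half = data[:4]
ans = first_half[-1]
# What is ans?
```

data has length 8. The slice data[:4] selects indices [0, 1, 2, 3] (0->12, 1->7, 2->9, 3->20), giving [12, 7, 9, 20]. So first_half = [12, 7, 9, 20]. Then first_half[-1] = 20.

20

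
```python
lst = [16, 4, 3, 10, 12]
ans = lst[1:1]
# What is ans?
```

lst has length 5. The slice lst[1:1] resolves to an empty index range, so the result is [].

[]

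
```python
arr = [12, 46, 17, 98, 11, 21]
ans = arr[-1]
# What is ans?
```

arr has length 6. Negative index -1 maps to positive index 6 + (-1) = 5. arr[5] = 21.

21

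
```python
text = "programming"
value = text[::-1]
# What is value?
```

text has length 11. The slice text[::-1] selects indices [10, 9, 8, 7, 6, 5, 4, 3, 2, 1, 0] (10->'g', 9->'n', 8->'i', 7->'m', 6->'m', 5->'a', 4->'r', 3->'g', 2->'o', 1->'r', 0->'p'), giving 'gnimmargorp'.

'gnimmargorp'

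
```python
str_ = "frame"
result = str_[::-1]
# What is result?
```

str_ has length 5. The slice str_[::-1] selects indices [4, 3, 2, 1, 0] (4->'e', 3->'m', 2->'a', 1->'r', 0->'f'), giving 'emarf'.

'emarf'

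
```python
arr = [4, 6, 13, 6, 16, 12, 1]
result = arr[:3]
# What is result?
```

arr has length 7. The slice arr[:3] selects indices [0, 1, 2] (0->4, 1->6, 2->13), giving [4, 6, 13].

[4, 6, 13]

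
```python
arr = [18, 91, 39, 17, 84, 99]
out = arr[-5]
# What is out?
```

arr has length 6. Negative index -5 maps to positive index 6 + (-5) = 1. arr[1] = 91.

91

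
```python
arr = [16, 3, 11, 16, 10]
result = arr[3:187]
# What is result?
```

arr has length 5. The slice arr[3:187] selects indices [3, 4] (3->16, 4->10), giving [16, 10].

[16, 10]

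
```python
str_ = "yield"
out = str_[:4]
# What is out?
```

str_ has length 5. The slice str_[:4] selects indices [0, 1, 2, 3] (0->'y', 1->'i', 2->'e', 3->'l'), giving 'yiel'.

'yiel'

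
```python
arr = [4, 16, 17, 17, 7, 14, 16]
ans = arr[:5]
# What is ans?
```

arr has length 7. The slice arr[:5] selects indices [0, 1, 2, 3, 4] (0->4, 1->16, 2->17, 3->17, 4->7), giving [4, 16, 17, 17, 7].

[4, 16, 17, 17, 7]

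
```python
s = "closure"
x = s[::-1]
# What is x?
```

s has length 7. The slice s[::-1] selects indices [6, 5, 4, 3, 2, 1, 0] (6->'e', 5->'r', 4->'u', 3->'s', 2->'o', 1->'l', 0->'c'), giving 'erusolc'.

'erusolc'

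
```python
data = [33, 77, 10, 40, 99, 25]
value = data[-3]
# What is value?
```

data has length 6. Negative index -3 maps to positive index 6 + (-3) = 3. data[3] = 40.

40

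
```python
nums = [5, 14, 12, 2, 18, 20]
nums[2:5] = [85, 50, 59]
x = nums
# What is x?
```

nums starts as [5, 14, 12, 2, 18, 20] (length 6). The slice nums[2:5] covers indices [2, 3, 4] with values [12, 2, 18]. Replacing that slice with [85, 50, 59] (same length) produces [5, 14, 85, 50, 59, 20].

[5, 14, 85, 50, 59, 20]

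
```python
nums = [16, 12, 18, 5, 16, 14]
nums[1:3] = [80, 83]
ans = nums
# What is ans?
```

nums starts as [16, 12, 18, 5, 16, 14] (length 6). The slice nums[1:3] covers indices [1, 2] with values [12, 18]. Replacing that slice with [80, 83] (same length) produces [16, 80, 83, 5, 16, 14].

[16, 80, 83, 5, 16, 14]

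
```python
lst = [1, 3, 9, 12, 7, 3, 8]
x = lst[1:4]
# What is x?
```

lst has length 7. The slice lst[1:4] selects indices [1, 2, 3] (1->3, 2->9, 3->12), giving [3, 9, 12].

[3, 9, 12]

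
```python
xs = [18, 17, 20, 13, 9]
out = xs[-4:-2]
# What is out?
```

xs has length 5. The slice xs[-4:-2] selects indices [1, 2] (1->17, 2->20), giving [17, 20].

[17, 20]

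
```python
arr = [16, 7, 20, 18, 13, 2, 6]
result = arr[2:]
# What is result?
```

arr has length 7. The slice arr[2:] selects indices [2, 3, 4, 5, 6] (2->20, 3->18, 4->13, 5->2, 6->6), giving [20, 18, 13, 2, 6].

[20, 18, 13, 2, 6]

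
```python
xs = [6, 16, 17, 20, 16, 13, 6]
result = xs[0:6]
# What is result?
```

xs has length 7. The slice xs[0:6] selects indices [0, 1, 2, 3, 4, 5] (0->6, 1->16, 2->17, 3->20, 4->16, 5->13), giving [6, 16, 17, 20, 16, 13].

[6, 16, 17, 20, 16, 13]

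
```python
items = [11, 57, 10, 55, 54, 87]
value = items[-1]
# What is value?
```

items has length 6. Negative index -1 maps to positive index 6 + (-1) = 5. items[5] = 87.

87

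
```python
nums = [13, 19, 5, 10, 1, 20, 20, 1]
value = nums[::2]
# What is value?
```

nums has length 8. The slice nums[::2] selects indices [0, 2, 4, 6] (0->13, 2->5, 4->1, 6->20), giving [13, 5, 1, 20].

[13, 5, 1, 20]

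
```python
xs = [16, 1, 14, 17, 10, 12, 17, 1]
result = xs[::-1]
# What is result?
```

xs has length 8. The slice xs[::-1] selects indices [7, 6, 5, 4, 3, 2, 1, 0] (7->1, 6->17, 5->12, 4->10, 3->17, 2->14, 1->1, 0->16), giving [1, 17, 12, 10, 17, 14, 1, 16].

[1, 17, 12, 10, 17, 14, 1, 16]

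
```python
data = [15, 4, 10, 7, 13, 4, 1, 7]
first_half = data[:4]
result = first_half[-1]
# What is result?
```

data has length 8. The slice data[:4] selects indices [0, 1, 2, 3] (0->15, 1->4, 2->10, 3->7), giving [15, 4, 10, 7]. So first_half = [15, 4, 10, 7]. Then first_half[-1] = 7.

7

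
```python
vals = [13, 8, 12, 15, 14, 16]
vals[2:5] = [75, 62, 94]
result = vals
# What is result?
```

vals starts as [13, 8, 12, 15, 14, 16] (length 6). The slice vals[2:5] covers indices [2, 3, 4] with values [12, 15, 14]. Replacing that slice with [75, 62, 94] (same length) produces [13, 8, 75, 62, 94, 16].

[13, 8, 75, 62, 94, 16]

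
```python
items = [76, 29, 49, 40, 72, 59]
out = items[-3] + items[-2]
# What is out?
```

items has length 6. Negative index -3 maps to positive index 6 + (-3) = 3. items[3] = 40.
items has length 6. Negative index -2 maps to positive index 6 + (-2) = 4. items[4] = 72.
Sum: 40 + 72 = 112.

112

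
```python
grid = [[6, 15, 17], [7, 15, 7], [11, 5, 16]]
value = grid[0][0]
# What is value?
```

grid[0] = [6, 15, 17]. Taking column 0 of that row yields 6.

6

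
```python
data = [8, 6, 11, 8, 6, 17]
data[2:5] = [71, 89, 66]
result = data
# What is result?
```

data starts as [8, 6, 11, 8, 6, 17] (length 6). The slice data[2:5] covers indices [2, 3, 4] with values [11, 8, 6]. Replacing that slice with [71, 89, 66] (same length) produces [8, 6, 71, 89, 66, 17].

[8, 6, 71, 89, 66, 17]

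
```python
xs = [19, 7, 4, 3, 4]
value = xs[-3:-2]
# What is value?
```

xs has length 5. The slice xs[-3:-2] selects indices [2] (2->4), giving [4].

[4]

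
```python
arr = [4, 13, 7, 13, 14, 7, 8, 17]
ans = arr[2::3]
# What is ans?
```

arr has length 8. The slice arr[2::3] selects indices [2, 5] (2->7, 5->7), giving [7, 7].

[7, 7]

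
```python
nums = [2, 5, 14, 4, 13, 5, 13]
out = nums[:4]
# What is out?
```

nums has length 7. The slice nums[:4] selects indices [0, 1, 2, 3] (0->2, 1->5, 2->14, 3->4), giving [2, 5, 14, 4].

[2, 5, 14, 4]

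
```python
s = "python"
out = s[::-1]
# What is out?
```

s has length 6. The slice s[::-1] selects indices [5, 4, 3, 2, 1, 0] (5->'n', 4->'o', 3->'h', 2->'t', 1->'y', 0->'p'), giving 'nohtyp'.

'nohtyp'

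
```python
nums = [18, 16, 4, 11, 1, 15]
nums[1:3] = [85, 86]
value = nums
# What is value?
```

nums starts as [18, 16, 4, 11, 1, 15] (length 6). The slice nums[1:3] covers indices [1, 2] with values [16, 4]. Replacing that slice with [85, 86] (same length) produces [18, 85, 86, 11, 1, 15].

[18, 85, 86, 11, 1, 15]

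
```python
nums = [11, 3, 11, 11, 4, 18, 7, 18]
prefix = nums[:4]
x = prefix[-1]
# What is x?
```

nums has length 8. The slice nums[:4] selects indices [0, 1, 2, 3] (0->11, 1->3, 2->11, 3->11), giving [11, 3, 11, 11]. So prefix = [11, 3, 11, 11]. Then prefix[-1] = 11.

11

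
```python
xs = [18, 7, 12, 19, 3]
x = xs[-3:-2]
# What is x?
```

xs has length 5. The slice xs[-3:-2] selects indices [2] (2->12), giving [12].

[12]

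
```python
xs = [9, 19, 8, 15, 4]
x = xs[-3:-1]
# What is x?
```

xs has length 5. The slice xs[-3:-1] selects indices [2, 3] (2->8, 3->15), giving [8, 15].

[8, 15]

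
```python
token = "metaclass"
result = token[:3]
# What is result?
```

token has length 9. The slice token[:3] selects indices [0, 1, 2] (0->'m', 1->'e', 2->'t'), giving 'met'.

'met'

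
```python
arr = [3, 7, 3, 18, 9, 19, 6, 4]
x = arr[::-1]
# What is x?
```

arr has length 8. The slice arr[::-1] selects indices [7, 6, 5, 4, 3, 2, 1, 0] (7->4, 6->6, 5->19, 4->9, 3->18, 2->3, 1->7, 0->3), giving [4, 6, 19, 9, 18, 3, 7, 3].

[4, 6, 19, 9, 18, 3, 7, 3]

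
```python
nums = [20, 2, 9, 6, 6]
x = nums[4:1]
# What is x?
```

nums has length 5. The slice nums[4:1] resolves to an empty index range, so the result is [].

[]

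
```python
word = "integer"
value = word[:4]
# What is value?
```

word has length 7. The slice word[:4] selects indices [0, 1, 2, 3] (0->'i', 1->'n', 2->'t', 3->'e'), giving 'inte'.

'inte'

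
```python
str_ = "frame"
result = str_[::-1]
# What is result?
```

str_ has length 5. The slice str_[::-1] selects indices [4, 3, 2, 1, 0] (4->'e', 3->'m', 2->'a', 1->'r', 0->'f'), giving 'emarf'.

'emarf'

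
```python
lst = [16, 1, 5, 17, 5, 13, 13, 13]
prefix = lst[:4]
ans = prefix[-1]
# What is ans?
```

lst has length 8. The slice lst[:4] selects indices [0, 1, 2, 3] (0->16, 1->1, 2->5, 3->17), giving [16, 1, 5, 17]. So prefix = [16, 1, 5, 17]. Then prefix[-1] = 17.

17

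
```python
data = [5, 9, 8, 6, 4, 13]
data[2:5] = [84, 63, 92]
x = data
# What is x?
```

data starts as [5, 9, 8, 6, 4, 13] (length 6). The slice data[2:5] covers indices [2, 3, 4] with values [8, 6, 4]. Replacing that slice with [84, 63, 92] (same length) produces [5, 9, 84, 63, 92, 13].

[5, 9, 84, 63, 92, 13]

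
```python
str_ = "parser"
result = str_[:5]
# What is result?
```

str_ has length 6. The slice str_[:5] selects indices [0, 1, 2, 3, 4] (0->'p', 1->'a', 2->'r', 3->'s', 4->'e'), giving 'parse'.

'parse'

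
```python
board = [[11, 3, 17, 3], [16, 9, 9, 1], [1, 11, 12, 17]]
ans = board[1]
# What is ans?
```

board has 3 rows. Row 1 is [16, 9, 9, 1].

[16, 9, 9, 1]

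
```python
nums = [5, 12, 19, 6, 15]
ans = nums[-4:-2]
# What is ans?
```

nums has length 5. The slice nums[-4:-2] selects indices [1, 2] (1->12, 2->19), giving [12, 19].

[12, 19]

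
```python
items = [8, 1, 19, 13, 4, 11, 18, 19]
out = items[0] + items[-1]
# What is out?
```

items has length 8. items[0] = 8.
items has length 8. Negative index -1 maps to positive index 8 + (-1) = 7. items[7] = 19.
Sum: 8 + 19 = 27.

27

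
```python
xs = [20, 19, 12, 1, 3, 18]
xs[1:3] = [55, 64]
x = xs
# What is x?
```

xs starts as [20, 19, 12, 1, 3, 18] (length 6). The slice xs[1:3] covers indices [1, 2] with values [19, 12]. Replacing that slice with [55, 64] (same length) produces [20, 55, 64, 1, 3, 18].

[20, 55, 64, 1, 3, 18]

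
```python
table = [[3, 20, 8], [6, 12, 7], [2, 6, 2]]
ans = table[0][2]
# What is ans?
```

table[0] = [3, 20, 8]. Taking column 2 of that row yields 8.

8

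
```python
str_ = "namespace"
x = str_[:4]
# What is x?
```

str_ has length 9. The slice str_[:4] selects indices [0, 1, 2, 3] (0->'n', 1->'a', 2->'m', 3->'e'), giving 'name'.

'name'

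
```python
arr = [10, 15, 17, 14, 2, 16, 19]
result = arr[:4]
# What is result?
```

arr has length 7. The slice arr[:4] selects indices [0, 1, 2, 3] (0->10, 1->15, 2->17, 3->14), giving [10, 15, 17, 14].

[10, 15, 17, 14]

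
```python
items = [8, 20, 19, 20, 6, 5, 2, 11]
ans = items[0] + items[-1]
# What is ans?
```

items has length 8. items[0] = 8.
items has length 8. Negative index -1 maps to positive index 8 + (-1) = 7. items[7] = 11.
Sum: 8 + 11 = 19.

19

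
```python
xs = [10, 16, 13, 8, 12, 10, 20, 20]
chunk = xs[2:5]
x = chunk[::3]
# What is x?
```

xs has length 8. The slice xs[2:5] selects indices [2, 3, 4] (2->13, 3->8, 4->12), giving [13, 8, 12]. So chunk = [13, 8, 12]. chunk has length 3. The slice chunk[::3] selects indices [0] (0->13), giving [13].

[13]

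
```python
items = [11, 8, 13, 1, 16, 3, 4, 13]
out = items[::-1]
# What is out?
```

items has length 8. The slice items[::-1] selects indices [7, 6, 5, 4, 3, 2, 1, 0] (7->13, 6->4, 5->3, 4->16, 3->1, 2->13, 1->8, 0->11), giving [13, 4, 3, 16, 1, 13, 8, 11].

[13, 4, 3, 16, 1, 13, 8, 11]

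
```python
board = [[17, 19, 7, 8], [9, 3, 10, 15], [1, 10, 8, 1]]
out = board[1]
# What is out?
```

board has 3 rows. Row 1 is [9, 3, 10, 15].

[9, 3, 10, 15]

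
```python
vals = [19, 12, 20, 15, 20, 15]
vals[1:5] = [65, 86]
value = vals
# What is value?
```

vals starts as [19, 12, 20, 15, 20, 15] (length 6). The slice vals[1:5] covers indices [1, 2, 3, 4] with values [12, 20, 15, 20]. Replacing that slice with [65, 86] (different length) produces [19, 65, 86, 15].

[19, 65, 86, 15]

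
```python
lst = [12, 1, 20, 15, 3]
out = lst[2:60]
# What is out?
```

lst has length 5. The slice lst[2:60] selects indices [2, 3, 4] (2->20, 3->15, 4->3), giving [20, 15, 3].

[20, 15, 3]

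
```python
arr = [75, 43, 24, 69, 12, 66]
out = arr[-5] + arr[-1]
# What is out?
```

arr has length 6. Negative index -5 maps to positive index 6 + (-5) = 1. arr[1] = 43.
arr has length 6. Negative index -1 maps to positive index 6 + (-1) = 5. arr[5] = 66.
Sum: 43 + 66 = 109.

109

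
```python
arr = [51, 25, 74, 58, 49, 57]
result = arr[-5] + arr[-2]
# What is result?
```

arr has length 6. Negative index -5 maps to positive index 6 + (-5) = 1. arr[1] = 25.
arr has length 6. Negative index -2 maps to positive index 6 + (-2) = 4. arr[4] = 49.
Sum: 25 + 49 = 74.

74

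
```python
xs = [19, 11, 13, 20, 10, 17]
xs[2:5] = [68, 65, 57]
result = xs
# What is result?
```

xs starts as [19, 11, 13, 20, 10, 17] (length 6). The slice xs[2:5] covers indices [2, 3, 4] with values [13, 20, 10]. Replacing that slice with [68, 65, 57] (same length) produces [19, 11, 68, 65, 57, 17].

[19, 11, 68, 65, 57, 17]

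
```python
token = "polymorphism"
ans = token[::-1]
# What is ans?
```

token has length 12. The slice token[::-1] selects indices [11, 10, 9, 8, 7, 6, 5, 4, 3, 2, 1, 0] (11->'m', 10->'s', 9->'i', 8->'h', 7->'p', 6->'r', 5->'o', 4->'m', 3->'y', 2->'l', 1->'o', 0->'p'), giving 'msihpromylop'.

'msihpromylop'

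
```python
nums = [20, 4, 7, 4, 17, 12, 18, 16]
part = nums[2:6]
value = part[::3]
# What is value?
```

nums has length 8. The slice nums[2:6] selects indices [2, 3, 4, 5] (2->7, 3->4, 4->17, 5->12), giving [7, 4, 17, 12]. So part = [7, 4, 17, 12]. part has length 4. The slice part[::3] selects indices [0, 3] (0->7, 3->12), giving [7, 12].

[7, 12]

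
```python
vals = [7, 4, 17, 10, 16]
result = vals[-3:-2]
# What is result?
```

vals has length 5. The slice vals[-3:-2] selects indices [2] (2->17), giving [17].

[17]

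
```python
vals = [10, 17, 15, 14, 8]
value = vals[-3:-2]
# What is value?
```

vals has length 5. The slice vals[-3:-2] selects indices [2] (2->15), giving [15].

[15]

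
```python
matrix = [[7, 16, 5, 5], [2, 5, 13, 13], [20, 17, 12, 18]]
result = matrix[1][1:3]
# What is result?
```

matrix[1] = [2, 5, 13, 13]. matrix[1] has length 4. The slice matrix[1][1:3] selects indices [1, 2] (1->5, 2->13), giving [5, 13].

[5, 13]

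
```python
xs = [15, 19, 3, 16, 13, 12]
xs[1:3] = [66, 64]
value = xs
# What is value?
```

xs starts as [15, 19, 3, 16, 13, 12] (length 6). The slice xs[1:3] covers indices [1, 2] with values [19, 3]. Replacing that slice with [66, 64] (same length) produces [15, 66, 64, 16, 13, 12].

[15, 66, 64, 16, 13, 12]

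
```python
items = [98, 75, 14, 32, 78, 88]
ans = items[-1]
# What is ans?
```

items has length 6. Negative index -1 maps to positive index 6 + (-1) = 5. items[5] = 88.

88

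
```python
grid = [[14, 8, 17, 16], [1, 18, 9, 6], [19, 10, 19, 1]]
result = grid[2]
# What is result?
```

grid has 3 rows. Row 2 is [19, 10, 19, 1].

[19, 10, 19, 1]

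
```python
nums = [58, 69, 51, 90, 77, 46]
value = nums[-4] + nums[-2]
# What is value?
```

nums has length 6. Negative index -4 maps to positive index 6 + (-4) = 2. nums[2] = 51.
nums has length 6. Negative index -2 maps to positive index 6 + (-2) = 4. nums[4] = 77.
Sum: 51 + 77 = 128.

128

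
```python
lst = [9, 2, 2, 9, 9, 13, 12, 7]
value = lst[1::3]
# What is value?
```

lst has length 8. The slice lst[1::3] selects indices [1, 4, 7] (1->2, 4->9, 7->7), giving [2, 9, 7].

[2, 9, 7]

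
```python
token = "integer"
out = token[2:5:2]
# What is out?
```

token has length 7. The slice token[2:5:2] selects indices [2, 4] (2->'t', 4->'g'), giving 'tg'.

'tg'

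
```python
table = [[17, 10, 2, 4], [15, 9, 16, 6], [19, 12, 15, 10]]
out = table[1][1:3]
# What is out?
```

table[1] = [15, 9, 16, 6]. table[1] has length 4. The slice table[1][1:3] selects indices [1, 2] (1->9, 2->16), giving [9, 16].

[9, 16]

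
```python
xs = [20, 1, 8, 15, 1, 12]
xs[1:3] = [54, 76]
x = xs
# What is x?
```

xs starts as [20, 1, 8, 15, 1, 12] (length 6). The slice xs[1:3] covers indices [1, 2] with values [1, 8]. Replacing that slice with [54, 76] (same length) produces [20, 54, 76, 15, 1, 12].

[20, 54, 76, 15, 1, 12]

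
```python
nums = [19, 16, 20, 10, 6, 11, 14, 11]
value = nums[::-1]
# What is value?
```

nums has length 8. The slice nums[::-1] selects indices [7, 6, 5, 4, 3, 2, 1, 0] (7->11, 6->14, 5->11, 4->6, 3->10, 2->20, 1->16, 0->19), giving [11, 14, 11, 6, 10, 20, 16, 19].

[11, 14, 11, 6, 10, 20, 16, 19]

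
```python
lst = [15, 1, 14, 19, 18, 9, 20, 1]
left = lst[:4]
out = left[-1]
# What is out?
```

lst has length 8. The slice lst[:4] selects indices [0, 1, 2, 3] (0->15, 1->1, 2->14, 3->19), giving [15, 1, 14, 19]. So left = [15, 1, 14, 19]. Then left[-1] = 19.

19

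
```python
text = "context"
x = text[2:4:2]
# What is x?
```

text has length 7. The slice text[2:4:2] selects indices [2] (2->'n'), giving 'n'.

'n'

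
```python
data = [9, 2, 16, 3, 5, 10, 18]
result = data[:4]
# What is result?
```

data has length 7. The slice data[:4] selects indices [0, 1, 2, 3] (0->9, 1->2, 2->16, 3->3), giving [9, 2, 16, 3].

[9, 2, 16, 3]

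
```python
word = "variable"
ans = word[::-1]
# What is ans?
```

word has length 8. The slice word[::-1] selects indices [7, 6, 5, 4, 3, 2, 1, 0] (7->'e', 6->'l', 5->'b', 4->'a', 3->'i', 2->'r', 1->'a', 0->'v'), giving 'elbairav'.

'elbairav'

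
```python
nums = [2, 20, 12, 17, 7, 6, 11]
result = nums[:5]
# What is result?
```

nums has length 7. The slice nums[:5] selects indices [0, 1, 2, 3, 4] (0->2, 1->20, 2->12, 3->17, 4->7), giving [2, 20, 12, 17, 7].

[2, 20, 12, 17, 7]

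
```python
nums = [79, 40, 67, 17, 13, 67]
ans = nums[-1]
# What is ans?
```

nums has length 6. Negative index -1 maps to positive index 6 + (-1) = 5. nums[5] = 67.

67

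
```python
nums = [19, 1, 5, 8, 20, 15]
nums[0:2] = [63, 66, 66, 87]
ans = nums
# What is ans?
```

nums starts as [19, 1, 5, 8, 20, 15] (length 6). The slice nums[0:2] covers indices [0, 1] with values [19, 1]. Replacing that slice with [63, 66, 66, 87] (different length) produces [63, 66, 66, 87, 5, 8, 20, 15].

[63, 66, 66, 87, 5, 8, 20, 15]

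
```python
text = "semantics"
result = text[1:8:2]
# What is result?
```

text has length 9. The slice text[1:8:2] selects indices [1, 3, 5, 7] (1->'e', 3->'a', 5->'t', 7->'c'), giving 'eatc'.

'eatc'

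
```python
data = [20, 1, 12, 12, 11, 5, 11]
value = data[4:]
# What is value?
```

data has length 7. The slice data[4:] selects indices [4, 5, 6] (4->11, 5->5, 6->11), giving [11, 5, 11].

[11, 5, 11]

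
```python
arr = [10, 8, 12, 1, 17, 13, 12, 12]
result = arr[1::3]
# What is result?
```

arr has length 8. The slice arr[1::3] selects indices [1, 4, 7] (1->8, 4->17, 7->12), giving [8, 17, 12].

[8, 17, 12]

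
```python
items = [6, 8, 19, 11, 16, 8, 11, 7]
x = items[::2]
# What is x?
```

items has length 8. The slice items[::2] selects indices [0, 2, 4, 6] (0->6, 2->19, 4->16, 6->11), giving [6, 19, 16, 11].

[6, 19, 16, 11]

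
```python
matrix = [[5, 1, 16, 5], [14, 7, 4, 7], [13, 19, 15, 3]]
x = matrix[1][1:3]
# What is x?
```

matrix[1] = [14, 7, 4, 7]. matrix[1] has length 4. The slice matrix[1][1:3] selects indices [1, 2] (1->7, 2->4), giving [7, 4].

[7, 4]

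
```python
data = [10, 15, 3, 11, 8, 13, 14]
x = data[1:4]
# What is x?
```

data has length 7. The slice data[1:4] selects indices [1, 2, 3] (1->15, 2->3, 3->11), giving [15, 3, 11].

[15, 3, 11]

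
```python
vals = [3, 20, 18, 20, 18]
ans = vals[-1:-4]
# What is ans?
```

vals has length 5. The slice vals[-1:-4] resolves to an empty index range, so the result is [].

[]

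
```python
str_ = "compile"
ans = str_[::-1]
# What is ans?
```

str_ has length 7. The slice str_[::-1] selects indices [6, 5, 4, 3, 2, 1, 0] (6->'e', 5->'l', 4->'i', 3->'p', 2->'m', 1->'o', 0->'c'), giving 'elipmoc'.

'elipmoc'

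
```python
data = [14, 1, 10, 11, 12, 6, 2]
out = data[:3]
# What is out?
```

data has length 7. The slice data[:3] selects indices [0, 1, 2] (0->14, 1->1, 2->10), giving [14, 1, 10].

[14, 1, 10]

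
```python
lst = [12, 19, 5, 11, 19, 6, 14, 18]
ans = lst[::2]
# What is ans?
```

lst has length 8. The slice lst[::2] selects indices [0, 2, 4, 6] (0->12, 2->5, 4->19, 6->14), giving [12, 5, 19, 14].

[12, 5, 19, 14]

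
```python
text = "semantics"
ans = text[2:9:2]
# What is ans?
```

text has length 9. The slice text[2:9:2] selects indices [2, 4, 6, 8] (2->'m', 4->'n', 6->'i', 8->'s'), giving 'mnis'.

'mnis'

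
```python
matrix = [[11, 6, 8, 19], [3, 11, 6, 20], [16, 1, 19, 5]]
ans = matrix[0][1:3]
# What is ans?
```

matrix[0] = [11, 6, 8, 19]. matrix[0] has length 4. The slice matrix[0][1:3] selects indices [1, 2] (1->6, 2->8), giving [6, 8].

[6, 8]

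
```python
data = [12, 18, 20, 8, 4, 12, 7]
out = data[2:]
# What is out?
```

data has length 7. The slice data[2:] selects indices [2, 3, 4, 5, 6] (2->20, 3->8, 4->4, 5->12, 6->7), giving [20, 8, 4, 12, 7].

[20, 8, 4, 12, 7]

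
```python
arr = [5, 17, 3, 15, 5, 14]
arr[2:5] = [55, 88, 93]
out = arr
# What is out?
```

arr starts as [5, 17, 3, 15, 5, 14] (length 6). The slice arr[2:5] covers indices [2, 3, 4] with values [3, 15, 5]. Replacing that slice with [55, 88, 93] (same length) produces [5, 17, 55, 88, 93, 14].

[5, 17, 55, 88, 93, 14]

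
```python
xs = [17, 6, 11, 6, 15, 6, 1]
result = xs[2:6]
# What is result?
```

xs has length 7. The slice xs[2:6] selects indices [2, 3, 4, 5] (2->11, 3->6, 4->15, 5->6), giving [11, 6, 15, 6].

[11, 6, 15, 6]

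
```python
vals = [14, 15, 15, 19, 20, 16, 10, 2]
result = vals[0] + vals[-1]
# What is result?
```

vals has length 8. vals[0] = 14.
vals has length 8. Negative index -1 maps to positive index 8 + (-1) = 7. vals[7] = 2.
Sum: 14 + 2 = 16.

16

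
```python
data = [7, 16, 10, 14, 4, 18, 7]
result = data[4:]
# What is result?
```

data has length 7. The slice data[4:] selects indices [4, 5, 6] (4->4, 5->18, 6->7), giving [4, 18, 7].

[4, 18, 7]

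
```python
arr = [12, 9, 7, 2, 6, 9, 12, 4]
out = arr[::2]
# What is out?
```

arr has length 8. The slice arr[::2] selects indices [0, 2, 4, 6] (0->12, 2->7, 4->6, 6->12), giving [12, 7, 6, 12].

[12, 7, 6, 12]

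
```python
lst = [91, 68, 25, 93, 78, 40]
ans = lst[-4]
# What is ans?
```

lst has length 6. Negative index -4 maps to positive index 6 + (-4) = 2. lst[2] = 25.

25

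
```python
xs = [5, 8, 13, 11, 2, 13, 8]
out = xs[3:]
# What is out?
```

xs has length 7. The slice xs[3:] selects indices [3, 4, 5, 6] (3->11, 4->2, 5->13, 6->8), giving [11, 2, 13, 8].

[11, 2, 13, 8]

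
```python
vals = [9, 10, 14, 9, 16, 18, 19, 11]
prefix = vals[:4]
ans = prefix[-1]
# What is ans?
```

vals has length 8. The slice vals[:4] selects indices [0, 1, 2, 3] (0->9, 1->10, 2->14, 3->9), giving [9, 10, 14, 9]. So prefix = [9, 10, 14, 9]. Then prefix[-1] = 9.

9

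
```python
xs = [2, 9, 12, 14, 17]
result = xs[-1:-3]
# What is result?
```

xs has length 5. The slice xs[-1:-3] resolves to an empty index range, so the result is [].

[]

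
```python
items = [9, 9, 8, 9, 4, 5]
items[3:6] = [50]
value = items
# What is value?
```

items starts as [9, 9, 8, 9, 4, 5] (length 6). The slice items[3:6] covers indices [3, 4, 5] with values [9, 4, 5]. Replacing that slice with [50] (different length) produces [9, 9, 8, 50].

[9, 9, 8, 50]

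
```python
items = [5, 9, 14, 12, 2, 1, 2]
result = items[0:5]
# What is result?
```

items has length 7. The slice items[0:5] selects indices [0, 1, 2, 3, 4] (0->5, 1->9, 2->14, 3->12, 4->2), giving [5, 9, 14, 12, 2].

[5, 9, 14, 12, 2]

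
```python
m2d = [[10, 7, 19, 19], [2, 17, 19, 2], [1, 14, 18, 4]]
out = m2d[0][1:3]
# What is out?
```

m2d[0] = [10, 7, 19, 19]. m2d[0] has length 4. The slice m2d[0][1:3] selects indices [1, 2] (1->7, 2->19), giving [7, 19].

[7, 19]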